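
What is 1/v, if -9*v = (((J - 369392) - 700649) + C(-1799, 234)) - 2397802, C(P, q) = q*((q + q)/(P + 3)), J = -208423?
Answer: 449/183407868 ≈ 2.4481e-6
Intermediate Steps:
C(P, q) = 2*q**2/(3 + P) (C(P, q) = q*((2*q)/(3 + P)) = q*(2*q/(3 + P)) = 2*q**2/(3 + P))
v = 183407868/449 (v = -((((-208423 - 369392) - 700649) + 2*234**2/(3 - 1799)) - 2397802)/9 = -(((-577815 - 700649) + 2*54756/(-1796)) - 2397802)/9 = -((-1278464 + 2*54756*(-1/1796)) - 2397802)/9 = -((-1278464 - 27378/449) - 2397802)/9 = -(-574057714/449 - 2397802)/9 = -1/9*(-1650670812/449) = 183407868/449 ≈ 4.0848e+5)
1/v = 1/(183407868/449) = 449/183407868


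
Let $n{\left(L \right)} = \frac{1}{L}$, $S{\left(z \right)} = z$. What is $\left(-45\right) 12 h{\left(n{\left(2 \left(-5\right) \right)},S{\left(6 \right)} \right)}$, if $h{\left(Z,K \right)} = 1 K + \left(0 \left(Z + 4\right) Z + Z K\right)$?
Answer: $-2916$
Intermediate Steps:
$h{\left(Z,K \right)} = K + K Z$ ($h{\left(Z,K \right)} = K + \left(0 \left(4 + Z\right) Z + K Z\right) = K + \left(0 Z + K Z\right) = K + \left(0 + K Z\right) = K + K Z$)
$\left(-45\right) 12 h{\left(n{\left(2 \left(-5\right) \right)},S{\left(6 \right)} \right)} = \left(-45\right) 12 \cdot 6 \left(1 + \frac{1}{2 \left(-5\right)}\right) = - 540 \cdot 6 \left(1 + \frac{1}{-10}\right) = - 540 \cdot 6 \left(1 - \frac{1}{10}\right) = - 540 \cdot 6 \cdot \frac{9}{10} = \left(-540\right) \frac{27}{5} = -2916$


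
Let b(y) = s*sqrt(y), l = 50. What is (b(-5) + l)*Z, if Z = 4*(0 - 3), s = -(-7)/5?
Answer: -600 - 84*I*sqrt(5)/5 ≈ -600.0 - 37.566*I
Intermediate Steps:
s = 7/5 (s = -(-7)/5 = -1*(-7/5) = 7/5 ≈ 1.4000)
b(y) = 7*sqrt(y)/5
Z = -12 (Z = 4*(-3) = -12)
(b(-5) + l)*Z = (7*sqrt(-5)/5 + 50)*(-12) = (7*(I*sqrt(5))/5 + 50)*(-12) = (7*I*sqrt(5)/5 + 50)*(-12) = (50 + 7*I*sqrt(5)/5)*(-12) = -600 - 84*I*sqrt(5)/5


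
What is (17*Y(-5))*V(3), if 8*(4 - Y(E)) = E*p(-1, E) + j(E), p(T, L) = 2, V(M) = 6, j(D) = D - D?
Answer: 1071/2 ≈ 535.50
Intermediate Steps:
j(D) = 0
Y(E) = 4 - E/4 (Y(E) = 4 - (E*2 + 0)/8 = 4 - (2*E + 0)/8 = 4 - E/4)
(17*Y(-5))*V(3) = (17*(4 - 1/4*(-5)))*6 = (17*(4 + 5/4))*6 = (17*(21/4))*6 = (357/4)*6 = 1071/2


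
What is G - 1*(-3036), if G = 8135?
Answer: 11171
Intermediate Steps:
G - 1*(-3036) = 8135 - 1*(-3036) = 8135 + 3036 = 11171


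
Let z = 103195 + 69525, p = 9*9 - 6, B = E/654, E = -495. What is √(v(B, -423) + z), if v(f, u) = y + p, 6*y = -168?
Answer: √172767 ≈ 415.65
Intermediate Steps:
y = -28 (y = (⅙)*(-168) = -28)
B = -165/218 (B = -495/654 = -495*1/654 = -165/218 ≈ -0.75688)
p = 75 (p = 81 - 6 = 75)
v(f, u) = 47 (v(f, u) = -28 + 75 = 47)
z = 172720
√(v(B, -423) + z) = √(47 + 172720) = √172767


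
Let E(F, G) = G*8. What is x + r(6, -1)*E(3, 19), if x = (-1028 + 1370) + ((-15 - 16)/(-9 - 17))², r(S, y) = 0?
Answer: 232153/676 ≈ 343.42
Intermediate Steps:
E(F, G) = 8*G
x = 232153/676 (x = 342 + (-31/(-26))² = 342 + (-31*(-1/26))² = 342 + (31/26)² = 342 + 961/676 = 232153/676 ≈ 343.42)
x + r(6, -1)*E(3, 19) = 232153/676 + 0*(8*19) = 232153/676 + 0*152 = 232153/676 + 0 = 232153/676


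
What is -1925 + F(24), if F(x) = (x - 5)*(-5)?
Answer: -2020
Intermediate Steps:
F(x) = 25 - 5*x (F(x) = (-5 + x)*(-5) = 25 - 5*x)
-1925 + F(24) = -1925 + (25 - 5*24) = -1925 + (25 - 120) = -1925 - 95 = -2020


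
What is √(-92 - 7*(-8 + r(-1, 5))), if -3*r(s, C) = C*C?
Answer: √201/3 ≈ 4.7258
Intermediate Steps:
r(s, C) = -C²/3 (r(s, C) = -C*C/3 = -C²/3)
√(-92 - 7*(-8 + r(-1, 5))) = √(-92 - 7*(-8 - ⅓*5²)) = √(-92 - 7*(-8 - ⅓*25)) = √(-92 - 7*(-8 - 25/3)) = √(-92 - 7*(-49/3)) = √(-92 + 343/3) = √(67/3) = √201/3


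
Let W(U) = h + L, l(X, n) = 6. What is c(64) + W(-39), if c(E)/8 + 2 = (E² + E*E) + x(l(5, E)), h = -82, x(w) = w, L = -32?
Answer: 65454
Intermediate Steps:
c(E) = 32 + 16*E² (c(E) = -16 + 8*((E² + E*E) + 6) = -16 + 8*((E² + E²) + 6) = -16 + 8*(2*E² + 6) = -16 + 8*(6 + 2*E²) = -16 + (48 + 16*E²) = 32 + 16*E²)
W(U) = -114 (W(U) = -82 - 32 = -114)
c(64) + W(-39) = (32 + 16*64²) - 114 = (32 + 16*4096) - 114 = (32 + 65536) - 114 = 65568 - 114 = 65454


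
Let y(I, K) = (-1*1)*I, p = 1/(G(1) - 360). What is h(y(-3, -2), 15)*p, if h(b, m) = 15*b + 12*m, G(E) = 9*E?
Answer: -25/39 ≈ -0.64103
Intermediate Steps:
p = -1/351 (p = 1/(9*1 - 360) = 1/(9 - 360) = 1/(-351) = -1/351 ≈ -0.0028490)
y(I, K) = -I
h(b, m) = 12*m + 15*b
h(y(-3, -2), 15)*p = (12*15 + 15*(-1*(-3)))*(-1/351) = (180 + 15*3)*(-1/351) = (180 + 45)*(-1/351) = 225*(-1/351) = -25/39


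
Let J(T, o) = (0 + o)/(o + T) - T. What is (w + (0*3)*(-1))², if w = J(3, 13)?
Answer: 1225/256 ≈ 4.7852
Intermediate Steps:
J(T, o) = -T + o/(T + o) (J(T, o) = o/(T + o) - T = -T + o/(T + o))
w = -35/16 (w = (13 - 1*3² - 1*3*13)/(3 + 13) = (13 - 1*9 - 39)/16 = (13 - 9 - 39)/16 = (1/16)*(-35) = -35/16 ≈ -2.1875)
(w + (0*3)*(-1))² = (-35/16 + (0*3)*(-1))² = (-35/16 + 0*(-1))² = (-35/16 + 0)² = (-35/16)² = 1225/256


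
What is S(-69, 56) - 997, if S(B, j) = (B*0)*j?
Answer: -997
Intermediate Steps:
S(B, j) = 0 (S(B, j) = 0*j = 0)
S(-69, 56) - 997 = 0 - 997 = -997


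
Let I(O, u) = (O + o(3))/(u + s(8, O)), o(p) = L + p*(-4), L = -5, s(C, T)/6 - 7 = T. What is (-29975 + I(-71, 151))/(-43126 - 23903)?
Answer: 2328029/5205919 ≈ 0.44719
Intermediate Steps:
s(C, T) = 42 + 6*T
o(p) = -5 - 4*p (o(p) = -5 + p*(-4) = -5 - 4*p)
I(O, u) = (-17 + O)/(42 + u + 6*O) (I(O, u) = (O + (-5 - 4*3))/(u + (42 + 6*O)) = (O + (-5 - 12))/(42 + u + 6*O) = (O - 17)/(42 + u + 6*O) = (-17 + O)/(42 + u + 6*O))
(-29975 + I(-71, 151))/(-43126 - 23903) = (-29975 + (-17 - 71)/(42 + 151 + 6*(-71)))/(-43126 - 23903) = (-29975 - 88/(42 + 151 - 426))/(-67029) = (-29975 - 88/(-233))*(-1/67029) = (-29975 - 1/233*(-88))*(-1/67029) = (-29975 + 88/233)*(-1/67029) = -6984087/233*(-1/67029) = 2328029/5205919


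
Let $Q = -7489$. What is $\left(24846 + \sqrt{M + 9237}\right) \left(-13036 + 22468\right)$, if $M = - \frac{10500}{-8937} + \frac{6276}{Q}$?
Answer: $234347472 + \frac{3144 \sqrt{510849461213520437}}{2478859} \approx 2.3525 \cdot 10^{8}$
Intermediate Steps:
$M = \frac{7515296}{22309731}$ ($M = - \frac{10500}{-8937} + \frac{6276}{-7489} = \left(-10500\right) \left(- \frac{1}{8937}\right) + 6276 \left(- \frac{1}{7489}\right) = \frac{3500}{2979} - \frac{6276}{7489} = \frac{7515296}{22309731} \approx 0.33686$)
$\left(24846 + \sqrt{M + 9237}\right) \left(-13036 + 22468\right) = \left(24846 + \sqrt{\frac{7515296}{22309731} + 9237}\right) \left(-13036 + 22468\right) = \left(24846 + \sqrt{\frac{206082500543}{22309731}}\right) 9432 = \left(24846 + \frac{\sqrt{510849461213520437}}{7436577}\right) 9432 = 234347472 + \frac{3144 \sqrt{510849461213520437}}{2478859}$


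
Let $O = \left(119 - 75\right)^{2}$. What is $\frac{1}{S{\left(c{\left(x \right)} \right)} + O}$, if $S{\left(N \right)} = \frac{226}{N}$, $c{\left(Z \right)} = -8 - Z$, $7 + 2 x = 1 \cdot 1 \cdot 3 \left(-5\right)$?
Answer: $\frac{3}{6034} \approx 0.00049718$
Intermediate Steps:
$x = -11$ ($x = - \frac{7}{2} + \frac{1 \cdot 1 \cdot 3 \left(-5\right)}{2} = - \frac{7}{2} + \frac{1 \cdot 3 \left(-5\right)}{2} = - \frac{7}{2} + \frac{1 \left(-15\right)}{2} = - \frac{7}{2} + \frac{1}{2} \left(-15\right) = - \frac{7}{2} - \frac{15}{2} = -11$)
$O = 1936$ ($O = 44^{2} = 1936$)
$\frac{1}{S{\left(c{\left(x \right)} \right)} + O} = \frac{1}{\frac{226}{-8 - -11} + 1936} = \frac{1}{\frac{226}{-8 + 11} + 1936} = \frac{1}{\frac{226}{3} + 1936} = \frac{1}{\frac{6034}{3}} = \frac{3}{6034}$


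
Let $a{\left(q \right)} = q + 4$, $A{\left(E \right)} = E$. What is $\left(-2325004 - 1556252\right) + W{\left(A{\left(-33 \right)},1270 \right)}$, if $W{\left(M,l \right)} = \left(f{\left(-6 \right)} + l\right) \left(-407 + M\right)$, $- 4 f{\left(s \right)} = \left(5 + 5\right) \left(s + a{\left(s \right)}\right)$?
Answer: $-4448856$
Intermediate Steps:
$a{\left(q \right)} = 4 + q$
$f{\left(s \right)} = -10 - 5 s$ ($f{\left(s \right)} = - \frac{\left(5 + 5\right) \left(s + \left(4 + s\right)\right)}{4} = - \frac{10 \left(4 + 2 s\right)}{4} = - \frac{40 + 20 s}{4} = -10 - 5 s$)
$W{\left(M,l \right)} = \left(-407 + M\right) \left(20 + l\right)$ ($W{\left(M,l \right)} = \left(\left(-10 - -30\right) + l\right) \left(-407 + M\right) = \left(\left(-10 + 30\right) + l\right) \left(-407 + M\right) = \left(20 + l\right) \left(-407 + M\right) = \left(-407 + M\right) \left(20 + l\right)$)
$\left(-2325004 - 1556252\right) + W{\left(A{\left(-33 \right)},1270 \right)} = \left(-2325004 - 1556252\right) - 567600 = -3881256 - 567600 = -4448856$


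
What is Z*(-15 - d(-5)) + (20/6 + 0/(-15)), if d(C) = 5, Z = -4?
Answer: 250/3 ≈ 83.333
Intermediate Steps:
Z*(-15 - d(-5)) + (20/6 + 0/(-15)) = -4*(-15 - 1*5) + (20/6 + 0/(-15)) = -4*(-15 - 5) + (20*(⅙) + 0*(-1/15)) = -4*(-20) + (10/3 + 0) = 80 + 10/3 = 250/3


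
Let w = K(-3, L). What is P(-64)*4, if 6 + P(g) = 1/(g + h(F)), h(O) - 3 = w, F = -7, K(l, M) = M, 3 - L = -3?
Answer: -1324/55 ≈ -24.073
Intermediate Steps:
L = 6 (L = 3 - 1*(-3) = 3 + 3 = 6)
w = 6
h(O) = 9 (h(O) = 3 + 6 = 9)
P(g) = -6 + 1/(9 + g) (P(g) = -6 + 1/(g + 9) = -6 + 1/(9 + g))
P(-64)*4 = ((-53 - 6*(-64))/(9 - 64))*4 = ((-53 + 384)/(-55))*4 = -1/55*331*4 = -331/55*4 = -1324/55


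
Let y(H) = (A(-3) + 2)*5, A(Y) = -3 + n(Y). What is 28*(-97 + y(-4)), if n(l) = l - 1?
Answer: -3416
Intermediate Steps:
n(l) = -1 + l
A(Y) = -4 + Y (A(Y) = -3 + (-1 + Y) = -4 + Y)
y(H) = -25 (y(H) = ((-4 - 3) + 2)*5 = (-7 + 2)*5 = -5*5 = -25)
28*(-97 + y(-4)) = 28*(-97 - 25) = 28*(-122) = -3416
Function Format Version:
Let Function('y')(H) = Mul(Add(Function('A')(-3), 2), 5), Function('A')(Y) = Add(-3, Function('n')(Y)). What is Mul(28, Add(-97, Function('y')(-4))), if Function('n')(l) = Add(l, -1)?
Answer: -3416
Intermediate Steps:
Function('n')(l) = Add(-1, l)
Function('A')(Y) = Add(-4, Y) (Function('A')(Y) = Add(-3, Add(-1, Y)) = Add(-4, Y))
Function('y')(H) = -25 (Function('y')(H) = Mul(Add(Add(-4, -3), 2), 5) = Mul(Add(-7, 2), 5) = Mul(-5, 5) = -25)
Mul(28, Add(-97, Function('y')(-4))) = Mul(28, Add(-97, -25)) = Mul(28, -122) = -3416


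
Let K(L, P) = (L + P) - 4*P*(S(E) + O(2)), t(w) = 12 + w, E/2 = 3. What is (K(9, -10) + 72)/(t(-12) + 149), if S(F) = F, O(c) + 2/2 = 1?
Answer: 311/149 ≈ 2.0872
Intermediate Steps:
E = 6 (E = 2*3 = 6)
O(c) = 0 (O(c) = -1 + 1 = 0)
K(L, P) = L - 23*P (K(L, P) = (L + P) - 4*P*(6 + 0) = (L + P) - 4*P*6 = (L + P) - 24*P = L - 23*P)
(K(9, -10) + 72)/(t(-12) + 149) = ((9 - 23*(-10)) + 72)/((12 - 12) + 149) = ((9 + 230) + 72)/(0 + 149) = (239 + 72)/149 = 311*(1/149) = 311/149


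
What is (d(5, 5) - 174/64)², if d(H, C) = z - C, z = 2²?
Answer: 14161/1024 ≈ 13.829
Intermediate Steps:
z = 4
d(H, C) = 4 - C
(d(5, 5) - 174/64)² = ((4 - 1*5) - 174/64)² = ((4 - 5) - 174*1/64)² = (-1 - 87/32)² = (-119/32)² = 14161/1024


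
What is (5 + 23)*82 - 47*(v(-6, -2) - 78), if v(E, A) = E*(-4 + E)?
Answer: 3142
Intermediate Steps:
(5 + 23)*82 - 47*(v(-6, -2) - 78) = (5 + 23)*82 - 47*(-6*(-4 - 6) - 78) = 28*82 - 47*(-6*(-10) - 78) = 2296 - 47*(60 - 78) = 2296 - 47*(-18) = 2296 + 846 = 3142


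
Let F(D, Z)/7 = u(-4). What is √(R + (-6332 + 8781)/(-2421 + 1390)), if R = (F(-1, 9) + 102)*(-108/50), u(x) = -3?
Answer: I*√4712514389/5155 ≈ 13.317*I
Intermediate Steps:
F(D, Z) = -21 (F(D, Z) = 7*(-3) = -21)
R = -4374/25 (R = (-21 + 102)*(-108/50) = 81*(-108*1/50) = 81*(-54/25) = -4374/25 ≈ -174.96)
√(R + (-6332 + 8781)/(-2421 + 1390)) = √(-4374/25 + (-6332 + 8781)/(-2421 + 1390)) = √(-4374/25 + 2449/(-1031)) = √(-4374/25 + 2449*(-1/1031)) = √(-4374/25 - 2449/1031) = √(-4570819/25775) = I*√4712514389/5155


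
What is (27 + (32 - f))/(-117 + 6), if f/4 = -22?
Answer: -49/37 ≈ -1.3243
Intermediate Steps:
f = -88 (f = 4*(-22) = -88)
(27 + (32 - f))/(-117 + 6) = (27 + (32 - 1*(-88)))/(-117 + 6) = (27 + (32 + 88))/(-111) = -(27 + 120)/111 = -1/111*147 = -49/37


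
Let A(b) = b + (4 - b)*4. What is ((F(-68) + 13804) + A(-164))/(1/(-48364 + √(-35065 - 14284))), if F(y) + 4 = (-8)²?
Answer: -695087408 + 14372*I*√49349 ≈ -6.9509e+8 + 3.1927e+6*I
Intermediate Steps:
F(y) = 60 (F(y) = -4 + (-8)² = -4 + 64 = 60)
A(b) = 16 - 3*b (A(b) = b + (16 - 4*b) = 16 - 3*b)
((F(-68) + 13804) + A(-164))/(1/(-48364 + √(-35065 - 14284))) = ((60 + 13804) + (16 - 3*(-164)))/(1/(-48364 + √(-35065 - 14284))) = (13864 + (16 + 492))/(1/(-48364 + √(-49349))) = (13864 + 508)/(1/(-48364 + I*√49349)) = 14372*(-48364 + I*√49349) = -695087408 + 14372*I*√49349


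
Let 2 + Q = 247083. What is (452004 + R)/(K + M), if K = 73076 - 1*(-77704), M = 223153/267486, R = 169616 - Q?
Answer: 100183938954/40331762233 ≈ 2.4840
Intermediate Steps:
Q = 247081 (Q = -2 + 247083 = 247081)
R = -77465 (R = 169616 - 1*247081 = 169616 - 247081 = -77465)
M = 223153/267486 (M = 223153*(1/267486) = 223153/267486 ≈ 0.83426)
K = 150780 (K = 73076 + 77704 = 150780)
(452004 + R)/(K + M) = (452004 - 77465)/(150780 + 223153/267486) = 374539/(40331762233/267486) = 374539*(267486/40331762233) = 100183938954/40331762233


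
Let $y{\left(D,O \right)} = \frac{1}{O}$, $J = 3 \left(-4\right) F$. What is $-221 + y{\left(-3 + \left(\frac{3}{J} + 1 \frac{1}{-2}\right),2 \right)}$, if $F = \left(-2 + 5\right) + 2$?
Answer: $- \frac{441}{2} \approx -220.5$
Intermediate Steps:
$F = 5$ ($F = 3 + 2 = 5$)
$J = -60$ ($J = 3 \left(-4\right) 5 = \left(-12\right) 5 = -60$)
$-221 + y{\left(-3 + \left(\frac{3}{J} + 1 \frac{1}{-2}\right),2 \right)} = -221 + \frac{1}{2} = - \frac{441}{2}$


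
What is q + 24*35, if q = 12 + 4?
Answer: 856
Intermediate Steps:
q = 16
q + 24*35 = 16 + 24*35 = 16 + 840 = 856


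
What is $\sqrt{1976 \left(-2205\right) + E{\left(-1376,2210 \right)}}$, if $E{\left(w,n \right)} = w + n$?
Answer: $i \sqrt{4356246} \approx 2087.2 i$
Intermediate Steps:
$E{\left(w,n \right)} = n + w$
$\sqrt{1976 \left(-2205\right) + E{\left(-1376,2210 \right)}} = \sqrt{1976 \left(-2205\right) + \left(2210 - 1376\right)} = \sqrt{-4357080 + 834} = \sqrt{-4356246} = i \sqrt{4356246}$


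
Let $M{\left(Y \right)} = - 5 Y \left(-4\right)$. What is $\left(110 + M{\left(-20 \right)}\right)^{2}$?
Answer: $84100$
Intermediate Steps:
$M{\left(Y \right)} = 20 Y$
$\left(110 + M{\left(-20 \right)}\right)^{2} = \left(110 + 20 \left(-20\right)\right)^{2} = \left(110 - 400\right)^{2} = \left(-290\right)^{2} = 84100$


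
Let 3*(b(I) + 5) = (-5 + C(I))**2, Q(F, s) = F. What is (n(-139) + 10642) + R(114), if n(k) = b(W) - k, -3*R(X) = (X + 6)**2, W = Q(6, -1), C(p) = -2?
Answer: 17977/3 ≈ 5992.3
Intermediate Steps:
W = 6
R(X) = -(6 + X)**2/3 (R(X) = -(X + 6)**2/3 = -(6 + X)**2/3)
b(I) = 34/3 (b(I) = -5 + (-5 - 2)**2/3 = -5 + (1/3)*(-7)**2 = -5 + (1/3)*49 = -5 + 49/3 = 34/3)
n(k) = 34/3 - k
(n(-139) + 10642) + R(114) = ((34/3 - 1*(-139)) + 10642) - (6 + 114)**2/3 = ((34/3 + 139) + 10642) - 1/3*120**2 = (451/3 + 10642) - 1/3*14400 = 32377/3 - 4800 = 17977/3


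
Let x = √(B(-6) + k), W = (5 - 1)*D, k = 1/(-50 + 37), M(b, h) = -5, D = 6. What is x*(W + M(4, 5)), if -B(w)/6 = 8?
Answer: 475*I*√13/13 ≈ 131.74*I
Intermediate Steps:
k = -1/13 (k = 1/(-13) = -1/13 ≈ -0.076923)
W = 24 (W = (5 - 1)*6 = 4*6 = 24)
B(w) = -48 (B(w) = -6*8 = -48)
x = 25*I*√13/13 (x = √(-48 - 1/13) = √(-625/13) = 25*I*√13/13 ≈ 6.9338*I)
x*(W + M(4, 5)) = (25*I*√13/13)*(24 - 5) = (25*I*√13/13)*19 = 475*I*√13/13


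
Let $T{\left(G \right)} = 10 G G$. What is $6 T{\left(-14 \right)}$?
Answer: $11760$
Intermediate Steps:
$T{\left(G \right)} = 10 G^{2}$
$6 T{\left(-14 \right)} = 6 \cdot 10 \left(-14\right)^{2} = 6 \cdot 10 \cdot 196 = 6 \cdot 1960 = 11760$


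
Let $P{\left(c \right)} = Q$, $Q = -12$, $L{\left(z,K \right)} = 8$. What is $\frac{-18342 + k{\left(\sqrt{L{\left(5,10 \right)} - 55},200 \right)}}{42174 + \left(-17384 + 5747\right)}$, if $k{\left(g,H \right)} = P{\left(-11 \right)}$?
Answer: $- \frac{6118}{10179} \approx -0.60104$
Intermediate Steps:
$P{\left(c \right)} = -12$
$k{\left(g,H \right)} = -12$
$\frac{-18342 + k{\left(\sqrt{L{\left(5,10 \right)} - 55},200 \right)}}{42174 + \left(-17384 + 5747\right)} = \frac{-18342 - 12}{42174 + \left(-17384 + 5747\right)} = - \frac{18354}{42174 - 11637} = - \frac{18354}{30537} = \left(-18354\right) \frac{1}{30537} = - \frac{6118}{10179}$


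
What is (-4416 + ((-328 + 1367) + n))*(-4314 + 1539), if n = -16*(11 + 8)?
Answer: 10214775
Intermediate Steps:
n = -304 (n = -16*19 = -304)
(-4416 + ((-328 + 1367) + n))*(-4314 + 1539) = (-4416 + ((-328 + 1367) - 304))*(-4314 + 1539) = (-4416 + (1039 - 304))*(-2775) = (-4416 + 735)*(-2775) = -3681*(-2775) = 10214775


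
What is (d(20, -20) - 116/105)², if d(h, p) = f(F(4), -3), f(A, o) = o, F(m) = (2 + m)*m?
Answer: 185761/11025 ≈ 16.849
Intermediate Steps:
F(m) = m*(2 + m)
d(h, p) = -3
(d(20, -20) - 116/105)² = (-3 - 116/105)² = (-431/105)² = 185761/11025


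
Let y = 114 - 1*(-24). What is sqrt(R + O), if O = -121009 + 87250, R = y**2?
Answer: 3*I*sqrt(1635) ≈ 121.31*I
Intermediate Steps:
y = 138 (y = 114 + 24 = 138)
R = 19044 (R = 138**2 = 19044)
O = -33759
sqrt(R + O) = sqrt(19044 - 33759) = sqrt(-14715) = 3*I*sqrt(1635)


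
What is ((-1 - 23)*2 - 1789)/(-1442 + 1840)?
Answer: -1837/398 ≈ -4.6156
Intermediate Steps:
((-1 - 23)*2 - 1789)/(-1442 + 1840) = (-24*2 - 1789)/398 = (-48 - 1789)*(1/398) = -1837*1/398 = -1837/398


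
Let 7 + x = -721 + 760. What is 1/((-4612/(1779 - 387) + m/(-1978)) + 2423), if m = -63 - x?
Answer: 344172/832804969 ≈ 0.00041327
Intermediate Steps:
x = 32 (x = -7 + (-721 + 760) = -7 + 39 = 32)
m = -95 (m = -63 - 1*32 = -63 - 32 = -95)
1/((-4612/(1779 - 387) + m/(-1978)) + 2423) = 1/((-4612/(1779 - 387) - 95/(-1978)) + 2423) = 1/((-4612/1392 - 95*(-1/1978)) + 2423) = 1/((-4612*1/1392 + 95/1978) + 2423) = 1/((-1153/348 + 95/1978) + 2423) = 1/(-1123787/344172 + 2423) = 1/(832804969/344172) = 344172/832804969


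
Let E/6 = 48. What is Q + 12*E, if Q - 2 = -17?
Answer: 3441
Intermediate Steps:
Q = -15 (Q = 2 - 17 = -15)
E = 288 (E = 6*48 = 288)
Q + 12*E = -15 + 12*288 = -15 + 3456 = 3441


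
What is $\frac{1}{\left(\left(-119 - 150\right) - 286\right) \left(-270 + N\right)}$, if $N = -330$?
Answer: $\frac{1}{333000} \approx 3.003 \cdot 10^{-6}$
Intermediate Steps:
$\frac{1}{\left(\left(-119 - 150\right) - 286\right) \left(-270 + N\right)} = \frac{1}{\left(\left(-119 - 150\right) - 286\right) \left(-270 - 330\right)} = \frac{1}{\left(\left(-119 - 150\right) - 286\right) \left(-600\right)} = \frac{1}{\left(-269 - 286\right) \left(-600\right)} = \frac{1}{\left(-555\right) \left(-600\right)} = \frac{1}{333000}$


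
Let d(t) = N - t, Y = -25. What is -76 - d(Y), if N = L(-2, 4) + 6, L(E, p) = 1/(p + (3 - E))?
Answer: -964/9 ≈ -107.11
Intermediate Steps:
L(E, p) = 1/(3 + p - E)
N = 55/9 (N = 1/(3 + 4 - 1*(-2)) + 6 = 1/(3 + 4 + 2) + 6 = 1/9 + 6 = ⅑ + 6 = 55/9 ≈ 6.1111)
d(t) = 55/9 - t
-76 - d(Y) = -76 - (55/9 - 1*(-25)) = -76 - (55/9 + 25) = -76 - 1*280/9 = -76 - 280/9 = -964/9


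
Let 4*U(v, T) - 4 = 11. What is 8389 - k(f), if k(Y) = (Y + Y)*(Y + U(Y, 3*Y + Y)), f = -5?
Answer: 16753/2 ≈ 8376.5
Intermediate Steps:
U(v, T) = 15/4 (U(v, T) = 1 + (¼)*11 = 1 + 11/4 = 15/4)
k(Y) = 2*Y*(15/4 + Y) (k(Y) = (Y + Y)*(Y + 15/4) = (2*Y)*(15/4 + Y) = 2*Y*(15/4 + Y))
8389 - k(f) = 8389 - (-5)*(15 + 4*(-5))/2 = 8389 - (-5)*(15 - 20)/2 = 8389 - (-5)*(-5)/2 = 8389 - 1*25/2 = 8389 - 25/2 = 16753/2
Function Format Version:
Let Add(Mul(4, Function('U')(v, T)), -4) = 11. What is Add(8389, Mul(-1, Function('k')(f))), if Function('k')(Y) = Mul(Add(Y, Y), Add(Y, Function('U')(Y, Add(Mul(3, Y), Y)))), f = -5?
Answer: Rational(16753, 2) ≈ 8376.5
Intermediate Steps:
Function('U')(v, T) = Rational(15, 4) (Function('U')(v, T) = Add(1, Mul(Rational(1, 4), 11)) = Add(1, Rational(11, 4)) = Rational(15, 4))
Function('k')(Y) = Mul(2, Y, Add(Rational(15, 4), Y)) (Function('k')(Y) = Mul(Add(Y, Y), Add(Y, Rational(15, 4))) = Mul(Mul(2, Y), Add(Rational(15, 4), Y)) = Mul(2, Y, Add(Rational(15, 4), Y)))
Add(8389, Mul(-1, Function('k')(f))) = Add(8389, Mul(-1, Mul(Rational(1, 2), -5, Add(15, Mul(4, -5))))) = Add(8389, Mul(-1, Mul(Rational(1, 2), -5, Add(15, -20)))) = Add(8389, Mul(-1, Mul(Rational(1, 2), -5, -5))) = Add(8389, Mul(-1, Rational(25, 2))) = Add(8389, Rational(-25, 2)) = Rational(16753, 2)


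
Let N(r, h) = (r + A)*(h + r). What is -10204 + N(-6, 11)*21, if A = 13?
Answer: -9469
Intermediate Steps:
N(r, h) = (13 + r)*(h + r) (N(r, h) = (r + 13)*(h + r) = (13 + r)*(h + r))
-10204 + N(-6, 11)*21 = -10204 + ((-6)² + 13*11 + 13*(-6) + 11*(-6))*21 = -10204 + (36 + 143 - 78 - 66)*21 = -10204 + 35*21 = -10204 + 735 = -9469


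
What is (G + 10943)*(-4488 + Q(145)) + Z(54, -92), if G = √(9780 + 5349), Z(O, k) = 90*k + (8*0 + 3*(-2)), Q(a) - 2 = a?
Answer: -48045792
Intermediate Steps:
Q(a) = 2 + a
Z(O, k) = -6 + 90*k (Z(O, k) = 90*k + (0 - 6) = 90*k - 6 = -6 + 90*k)
G = 123 (G = √15129 = 123)
(G + 10943)*(-4488 + Q(145)) + Z(54, -92) = (123 + 10943)*(-4488 + (2 + 145)) + (-6 + 90*(-92)) = 11066*(-4488 + 147) + (-6 - 8280) = 11066*(-4341) - 8286 = -48037506 - 8286 = -48045792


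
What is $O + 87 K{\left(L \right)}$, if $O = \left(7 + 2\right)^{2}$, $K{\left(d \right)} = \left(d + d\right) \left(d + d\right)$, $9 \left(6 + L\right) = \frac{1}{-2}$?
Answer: $\frac{346736}{27} \approx 12842.0$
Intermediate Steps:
$L = - \frac{109}{18}$ ($L = -6 + \frac{1}{9 \left(-2\right)} = -6 + \frac{1}{9} \left(- \frac{1}{2}\right) = -6 - \frac{1}{18} = - \frac{109}{18} \approx -6.0556$)
$K{\left(d \right)} = 4 d^{2}$ ($K{\left(d \right)} = 2 d 2 d = 4 d^{2}$)
$O = 81$ ($O = 9^{2} = 81$)
$O + 87 K{\left(L \right)} = 81 + 87 \cdot 4 \left(- \frac{109}{18}\right)^{2} = 81 + 87 \cdot 4 \cdot \frac{11881}{324} = 81 + 87 \cdot \frac{11881}{81} = 81 + \frac{344549}{27} = \frac{346736}{27}$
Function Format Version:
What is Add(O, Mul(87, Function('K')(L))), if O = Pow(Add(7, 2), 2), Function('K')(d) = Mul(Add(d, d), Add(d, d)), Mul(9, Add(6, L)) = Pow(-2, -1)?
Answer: Rational(346736, 27) ≈ 12842.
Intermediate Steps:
L = Rational(-109, 18) (L = Add(-6, Mul(Rational(1, 9), Pow(-2, -1))) = Add(-6, Mul(Rational(1, 9), Rational(-1, 2))) = Add(-6, Rational(-1, 18)) = Rational(-109, 18) ≈ -6.0556)
Function('K')(d) = Mul(4, Pow(d, 2)) (Function('K')(d) = Mul(Mul(2, d), Mul(2, d)) = Mul(4, Pow(d, 2)))
O = 81 (O = Pow(9, 2) = 81)
Add(O, Mul(87, Function('K')(L))) = Add(81, Mul(87, Mul(4, Pow(Rational(-109, 18), 2)))) = Add(81, Mul(87, Mul(4, Rational(11881, 324)))) = Add(81, Mul(87, Rational(11881, 81))) = Add(81, Rational(344549, 27)) = Rational(346736, 27)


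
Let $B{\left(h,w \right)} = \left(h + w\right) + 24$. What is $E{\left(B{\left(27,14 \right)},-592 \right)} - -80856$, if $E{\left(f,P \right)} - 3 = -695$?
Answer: $80164$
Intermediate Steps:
$B{\left(h,w \right)} = 24 + h + w$
$E{\left(f,P \right)} = -692$ ($E{\left(f,P \right)} = 3 - 695 = -692$)
$E{\left(B{\left(27,14 \right)},-592 \right)} - -80856 = -692 - -80856 = -692 + 80856 = 80164$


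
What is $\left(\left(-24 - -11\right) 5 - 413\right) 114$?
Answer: $-54492$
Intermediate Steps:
$\left(\left(-24 - -11\right) 5 - 413\right) 114 = \left(\left(-24 + 11\right) 5 - 413\right) 114 = \left(\left(-13\right) 5 - 413\right) 114 = \left(-65 - 413\right) 114 = \left(-478\right) 114 = -54492$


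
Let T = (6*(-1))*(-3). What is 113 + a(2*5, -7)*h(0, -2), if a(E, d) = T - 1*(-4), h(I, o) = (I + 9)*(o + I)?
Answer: -283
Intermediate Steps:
h(I, o) = (9 + I)*(I + o)
T = 18 (T = -6*(-3) = 18)
a(E, d) = 22 (a(E, d) = 18 - 1*(-4) = 18 + 4 = 22)
113 + a(2*5, -7)*h(0, -2) = 113 + 22*(0² + 9*0 + 9*(-2) + 0*(-2)) = 113 + 22*(0 + 0 - 18 + 0) = 113 + 22*(-18) = 113 - 396 = -283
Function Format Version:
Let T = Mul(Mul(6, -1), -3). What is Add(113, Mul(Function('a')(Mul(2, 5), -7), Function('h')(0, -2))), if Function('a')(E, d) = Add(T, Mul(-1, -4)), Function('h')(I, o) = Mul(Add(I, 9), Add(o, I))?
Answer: -283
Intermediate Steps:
Function('h')(I, o) = Mul(Add(9, I), Add(I, o))
T = 18 (T = Mul(-6, -3) = 18)
Function('a')(E, d) = 22 (Function('a')(E, d) = Add(18, Mul(-1, -4)) = Add(18, 4) = 22)
Add(113, Mul(Function('a')(Mul(2, 5), -7), Function('h')(0, -2))) = Add(113, Mul(22, Add(Pow(0, 2), Mul(9, 0), Mul(9, -2), Mul(0, -2)))) = Add(113, Mul(22, Add(0, 0, -18, 0))) = Add(113, Mul(22, -18)) = Add(113, -396) = -283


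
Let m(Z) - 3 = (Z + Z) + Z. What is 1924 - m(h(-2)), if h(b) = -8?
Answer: 1945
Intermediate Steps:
m(Z) = 3 + 3*Z (m(Z) = 3 + ((Z + Z) + Z) = 3 + (2*Z + Z) = 3 + 3*Z)
1924 - m(h(-2)) = 1924 - (3 + 3*(-8)) = 1924 - (3 - 24) = 1924 - 1*(-21) = 1924 + 21 = 1945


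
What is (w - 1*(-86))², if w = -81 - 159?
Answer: 23716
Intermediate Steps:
w = -240
(w - 1*(-86))² = (-240 - 1*(-86))² = (-240 + 86)² = (-154)² = 23716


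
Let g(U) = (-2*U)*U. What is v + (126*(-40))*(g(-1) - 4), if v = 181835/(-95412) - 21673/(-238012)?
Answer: 42917814093676/1419325059 ≈ 30238.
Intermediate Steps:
g(U) = -2*U²
v = -2575690484/1419325059 (v = 181835*(-1/95412) - 21673*(-1/238012) = -181835/95412 + 21673/238012 = -2575690484/1419325059 ≈ -1.8147)
v + (126*(-40))*(g(-1) - 4) = -2575690484/1419325059 + (126*(-40))*(-2*(-1)² - 4) = -2575690484/1419325059 - 5040*(-2*1 - 4) = -2575690484/1419325059 - 5040*(-2 - 4) = -2575690484/1419325059 - 5040*(-6) = -2575690484/1419325059 + 30240 = 42917814093676/1419325059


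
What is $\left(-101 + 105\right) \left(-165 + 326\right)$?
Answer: $644$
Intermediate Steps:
$\left(-101 + 105\right) \left(-165 + 326\right) = 4 \cdot 161 = 644$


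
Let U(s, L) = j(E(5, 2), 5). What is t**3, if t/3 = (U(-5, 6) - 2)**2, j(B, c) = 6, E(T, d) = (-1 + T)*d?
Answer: 110592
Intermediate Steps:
E(T, d) = d*(-1 + T)
U(s, L) = 6
t = 48 (t = 3*(6 - 2)**2 = 3*4**2 = 3*16 = 48)
t**3 = 48**3 = 110592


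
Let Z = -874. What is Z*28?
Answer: -24472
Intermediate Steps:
Z*28 = -874*28 = -24472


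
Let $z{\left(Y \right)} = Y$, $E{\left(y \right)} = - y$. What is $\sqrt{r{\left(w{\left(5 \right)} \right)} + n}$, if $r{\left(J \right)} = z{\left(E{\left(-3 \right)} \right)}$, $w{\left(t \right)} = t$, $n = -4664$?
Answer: $i \sqrt{4661} \approx 68.271 i$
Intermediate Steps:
$r{\left(J \right)} = 3$ ($r{\left(J \right)} = \left(-1\right) \left(-3\right) = 3$)
$\sqrt{r{\left(w{\left(5 \right)} \right)} + n} = \sqrt{3 - 4664} = \sqrt{-4661} = i \sqrt{4661}$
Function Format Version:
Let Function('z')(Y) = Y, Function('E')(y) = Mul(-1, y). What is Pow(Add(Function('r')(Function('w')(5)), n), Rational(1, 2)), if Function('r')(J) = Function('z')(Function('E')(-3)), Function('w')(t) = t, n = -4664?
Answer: Mul(I, Pow(4661, Rational(1, 2))) ≈ Mul(68.271, I)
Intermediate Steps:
Function('r')(J) = 3 (Function('r')(J) = Mul(-1, -3) = 3)
Pow(Add(Function('r')(Function('w')(5)), n), Rational(1, 2)) = Pow(Add(3, -4664), Rational(1, 2)) = Pow(-4661, Rational(1, 2)) = Mul(I, Pow(4661, Rational(1, 2)))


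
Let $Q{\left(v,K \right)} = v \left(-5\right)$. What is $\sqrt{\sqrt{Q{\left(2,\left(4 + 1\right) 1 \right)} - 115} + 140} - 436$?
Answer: $-436 + \sqrt{140 + 5 i \sqrt{5}} \approx -424.16 + 0.47208 i$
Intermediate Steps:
$Q{\left(v,K \right)} = - 5 v$
$\sqrt{\sqrt{Q{\left(2,\left(4 + 1\right) 1 \right)} - 115} + 140} - 436 = \sqrt{\sqrt{\left(-5\right) 2 - 115} + 140} - 436 = \sqrt{\sqrt{-10 - 115} + 140} - 436 = \sqrt{\sqrt{-125} + 140} - 436 = \sqrt{5 i \sqrt{5} + 140} - 436 = \sqrt{140 + 5 i \sqrt{5}} - 436 = -436 + \sqrt{140 + 5 i \sqrt{5}}$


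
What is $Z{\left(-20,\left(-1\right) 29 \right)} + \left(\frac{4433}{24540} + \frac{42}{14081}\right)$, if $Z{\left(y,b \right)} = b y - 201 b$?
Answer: $\frac{2214678917413}{345547740} \approx 6409.2$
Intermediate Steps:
$Z{\left(y,b \right)} = - 201 b + b y$
$Z{\left(-20,\left(-1\right) 29 \right)} + \left(\frac{4433}{24540} + \frac{42}{14081}\right) = \left(-1\right) 29 \left(-201 - 20\right) + \left(\frac{4433}{24540} + \frac{42}{14081}\right) = \left(-29\right) \left(-221\right) + \left(4433 \cdot \frac{1}{24540} + 42 \cdot \frac{1}{14081}\right) = 6409 + \left(\frac{4433}{24540} + \frac{42}{14081}\right) = 6409 + \frac{63451753}{345547740} = \frac{2214678917413}{345547740}$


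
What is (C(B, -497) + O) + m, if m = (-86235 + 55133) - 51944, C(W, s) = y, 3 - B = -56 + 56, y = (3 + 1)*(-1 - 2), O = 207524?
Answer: 124466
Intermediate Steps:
y = -12 (y = 4*(-3) = -12)
B = 3 (B = 3 - (-56 + 56) = 3 - 1*0 = 3 + 0 = 3)
C(W, s) = -12
m = -83046 (m = -31102 - 51944 = -83046)
(C(B, -497) + O) + m = (-12 + 207524) - 83046 = 207512 - 83046 = 124466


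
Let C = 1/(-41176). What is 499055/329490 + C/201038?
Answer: 413114768972035/272749867728912 ≈ 1.5146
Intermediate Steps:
C = -1/41176 ≈ -2.4286e-5
499055/329490 + C/201038 = 499055/329490 - 1/41176/201038 = 499055*(1/329490) - 1/41176*1/201038 = 99811/65898 - 1/8277940688 = 413114768972035/272749867728912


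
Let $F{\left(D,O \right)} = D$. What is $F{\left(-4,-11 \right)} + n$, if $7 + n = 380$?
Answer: $369$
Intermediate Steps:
$n = 373$ ($n = -7 + 380 = 373$)
$F{\left(-4,-11 \right)} + n = -4 + 373 = 369$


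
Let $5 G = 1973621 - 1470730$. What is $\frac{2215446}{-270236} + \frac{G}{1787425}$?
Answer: $- \frac{9831909290237}{1207566455750} \approx -8.1419$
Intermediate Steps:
$G = \frac{502891}{5}$ ($G = \frac{1973621 - 1470730}{5} = \frac{1}{5} \cdot 502891 = \frac{502891}{5} \approx 1.0058 \cdot 10^{5}$)
$\frac{2215446}{-270236} + \frac{G}{1787425} = \frac{2215446}{-270236} + \frac{502891}{5 \cdot 1787425} = 2215446 \left(- \frac{1}{270236}\right) + \frac{502891}{5} \cdot \frac{1}{1787425} = - \frac{1107723}{135118} + \frac{502891}{8937125} = - \frac{9831909290237}{1207566455750}$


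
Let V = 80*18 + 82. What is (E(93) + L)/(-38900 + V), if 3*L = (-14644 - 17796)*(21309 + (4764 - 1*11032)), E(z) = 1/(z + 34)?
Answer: 61967115077/14241018 ≈ 4351.3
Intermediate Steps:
V = 1522 (V = 1440 + 82 = 1522)
E(z) = 1/(34 + z)
L = -487930040/3 (L = ((-14644 - 17796)*(21309 + (4764 - 1*11032)))/3 = (-32440*(21309 + (4764 - 11032)))/3 = (-32440*(21309 - 6268))/3 = (-32440*15041)/3 = (⅓)*(-487930040) = -487930040/3 ≈ -1.6264e+8)
(E(93) + L)/(-38900 + V) = (1/(34 + 93) - 487930040/3)/(-38900 + 1522) = (1/127 - 487930040/3)/(-37378) = (1/127 - 487930040/3)*(-1/37378) = -61967115077/381*(-1/37378) = 61967115077/14241018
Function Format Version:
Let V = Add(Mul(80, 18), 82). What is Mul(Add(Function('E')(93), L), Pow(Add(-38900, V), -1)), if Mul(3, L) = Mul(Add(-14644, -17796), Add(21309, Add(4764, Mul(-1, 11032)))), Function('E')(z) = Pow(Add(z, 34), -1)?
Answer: Rational(61967115077, 14241018) ≈ 4351.3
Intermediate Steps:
V = 1522 (V = Add(1440, 82) = 1522)
Function('E')(z) = Pow(Add(34, z), -1)
L = Rational(-487930040, 3) (L = Mul(Rational(1, 3), Mul(Add(-14644, -17796), Add(21309, Add(4764, Mul(-1, 11032))))) = Mul(Rational(1, 3), Mul(-32440, Add(21309, Add(4764, -11032)))) = Mul(Rational(1, 3), Mul(-32440, Add(21309, -6268))) = Mul(Rational(1, 3), Mul(-32440, 15041)) = Mul(Rational(1, 3), -487930040) = Rational(-487930040, 3) ≈ -1.6264e+8)
Mul(Add(Function('E')(93), L), Pow(Add(-38900, V), -1)) = Mul(Add(Pow(Add(34, 93), -1), Rational(-487930040, 3)), Pow(Add(-38900, 1522), -1)) = Mul(Add(Pow(127, -1), Rational(-487930040, 3)), Pow(-37378, -1)) = Mul(Add(Rational(1, 127), Rational(-487930040, 3)), Rational(-1, 37378)) = Mul(Rational(-61967115077, 381), Rational(-1, 37378)) = Rational(61967115077, 14241018)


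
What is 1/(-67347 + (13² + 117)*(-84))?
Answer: -1/91371 ≈ -1.0944e-5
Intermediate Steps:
1/(-67347 + (13² + 117)*(-84)) = 1/(-67347 + (169 + 117)*(-84)) = 1/(-67347 + 286*(-84)) = 1/(-67347 - 24024) = 1/(-91371) = -1/91371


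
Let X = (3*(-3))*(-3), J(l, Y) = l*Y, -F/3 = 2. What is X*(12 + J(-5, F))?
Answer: 1134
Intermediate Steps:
F = -6 (F = -3*2 = -6)
J(l, Y) = Y*l
X = 27 (X = -9*(-3) = 27)
X*(12 + J(-5, F)) = 27*(12 - 6*(-5)) = 27*(12 + 30) = 27*42 = 1134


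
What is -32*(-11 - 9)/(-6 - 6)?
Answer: -160/3 ≈ -53.333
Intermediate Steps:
-32*(-11 - 9)/(-6 - 6) = -(-640)/(-12) = -(-640)*(-1)/12 = -32*5/3 = -160/3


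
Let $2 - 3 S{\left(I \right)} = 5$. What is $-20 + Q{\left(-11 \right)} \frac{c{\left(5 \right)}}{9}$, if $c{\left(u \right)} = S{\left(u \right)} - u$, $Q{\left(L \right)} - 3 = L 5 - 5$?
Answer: $18$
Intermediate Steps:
$S{\left(I \right)} = -1$ ($S{\left(I \right)} = \frac{2}{3} - \frac{5}{3} = -1$)
$Q{\left(L \right)} = -2 + 5 L$ ($Q{\left(L \right)} = 3 + \left(L 5 - 5\right) = 3 + \left(5 L - 5\right) = 3 + \left(-5 + 5 L\right) = -2 + 5 L$)
$c{\left(u \right)} = -1 - u$
$-20 + Q{\left(-11 \right)} \frac{c{\left(5 \right)}}{9} = -20 + \left(-2 + 5 \left(-11\right)\right) \frac{-1 - 5}{9} = -20 + \left(-2 - 55\right) \frac{-1 - 5}{9} = -20 - 57 \cdot \frac{1}{9} \left(-6\right) = -20 - -38 = -20 + 38 = 18$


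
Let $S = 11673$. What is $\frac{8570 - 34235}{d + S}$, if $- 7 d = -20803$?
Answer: $- \frac{179655}{102514} \approx -1.7525$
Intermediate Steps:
$d = \frac{20803}{7}$ ($d = \left(- \frac{1}{7}\right) \left(-20803\right) = \frac{20803}{7} \approx 2971.9$)
$\frac{8570 - 34235}{d + S} = \frac{8570 - 34235}{\frac{20803}{7} + 11673} = - \frac{25665}{\frac{102514}{7}} = \left(-25665\right) \frac{7}{102514} = - \frac{179655}{102514}$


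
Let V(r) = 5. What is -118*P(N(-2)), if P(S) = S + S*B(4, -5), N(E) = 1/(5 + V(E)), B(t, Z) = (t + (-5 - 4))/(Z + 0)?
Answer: -118/5 ≈ -23.600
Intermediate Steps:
B(t, Z) = (-9 + t)/Z (B(t, Z) = (t - 9)/Z = (-9 + t)/Z)
N(E) = ⅒ (N(E) = 1/(5 + 5) = 1/10 = ⅒)
P(S) = 2*S (P(S) = S + S*((-9 + 4)/(-5)) = S + S*(-⅕*(-5)) = S + S*1 = S + S = 2*S)
-118*P(N(-2)) = -236/10 = -118*⅕ = -118/5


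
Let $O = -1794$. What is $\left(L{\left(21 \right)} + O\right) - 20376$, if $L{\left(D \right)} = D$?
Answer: $-22149$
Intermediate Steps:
$\left(L{\left(21 \right)} + O\right) - 20376 = \left(21 - 1794\right) - 20376 = -1773 - 20376 = -22149$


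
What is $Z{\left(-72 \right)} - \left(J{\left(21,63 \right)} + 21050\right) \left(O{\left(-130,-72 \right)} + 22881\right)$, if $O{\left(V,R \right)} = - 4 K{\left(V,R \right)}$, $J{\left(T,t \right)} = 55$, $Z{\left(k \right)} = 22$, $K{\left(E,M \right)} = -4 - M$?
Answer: $-477162923$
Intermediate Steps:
$O{\left(V,R \right)} = 16 + 4 R$ ($O{\left(V,R \right)} = - 4 \left(-4 - R\right) = 16 + 4 R$)
$Z{\left(-72 \right)} - \left(J{\left(21,63 \right)} + 21050\right) \left(O{\left(-130,-72 \right)} + 22881\right) = 22 - \left(55 + 21050\right) \left(\left(16 + 4 \left(-72\right)\right) + 22881\right) = 22 - 21105 \left(\left(16 - 288\right) + 22881\right) = 22 - 21105 \left(-272 + 22881\right) = 22 - 21105 \cdot 22609 = 22 - 477162945 = -477162923$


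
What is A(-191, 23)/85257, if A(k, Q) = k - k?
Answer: 0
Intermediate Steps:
A(k, Q) = 0
A(-191, 23)/85257 = 0/85257 = 0*(1/85257) = 0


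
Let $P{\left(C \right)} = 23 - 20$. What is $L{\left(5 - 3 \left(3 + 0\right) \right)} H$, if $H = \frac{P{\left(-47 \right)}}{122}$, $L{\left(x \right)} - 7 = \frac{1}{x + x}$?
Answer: $\frac{165}{976} \approx 0.16906$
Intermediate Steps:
$L{\left(x \right)} = 7 + \frac{1}{2 x}$ ($L{\left(x \right)} = 7 + \frac{1}{x + x} = 7 + \frac{1}{2 x}$)
$P{\left(C \right)} = 3$
$H = \frac{3}{122} \approx 0.02459$
$L{\left(5 - 3 \left(3 + 0\right) \right)} H = \left(7 + \frac{1}{2 \left(5 - 3 \left(3 + 0\right)\right)}\right) \frac{3}{122} = \left(7 + \frac{1}{2 \left(5 - 9\right)}\right) \frac{3}{122} = \left(7 + \frac{1}{2 \left(-4\right)}\right) \frac{3}{122} = \left(7 + \frac{1}{2} \left(- \frac{1}{4}\right)\right) \frac{3}{122} = \left(7 - \frac{1}{8}\right) \frac{3}{122} = \frac{55}{8} \cdot \frac{3}{122} = \frac{165}{976}$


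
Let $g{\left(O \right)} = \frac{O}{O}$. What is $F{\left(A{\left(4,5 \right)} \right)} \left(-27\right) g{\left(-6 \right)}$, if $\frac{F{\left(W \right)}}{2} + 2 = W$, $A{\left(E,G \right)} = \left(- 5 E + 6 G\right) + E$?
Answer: $-648$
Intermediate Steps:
$A{\left(E,G \right)} = - 4 E + 6 G$
$F{\left(W \right)} = -4 + 2 W$
$g{\left(O \right)} = 1$
$F{\left(A{\left(4,5 \right)} \right)} \left(-27\right) g{\left(-6 \right)} = \left(-4 + 2 \left(\left(-4\right) 4 + 6 \cdot 5\right)\right) \left(-27\right) 1 = \left(-4 + 2 \left(-16 + 30\right)\right) \left(-27\right) 1 = \left(-4 + 2 \cdot 14\right) \left(-27\right) 1 = \left(-4 + 28\right) \left(-27\right) 1 = 24 \left(-27\right) 1 = \left(-648\right) 1 = -648$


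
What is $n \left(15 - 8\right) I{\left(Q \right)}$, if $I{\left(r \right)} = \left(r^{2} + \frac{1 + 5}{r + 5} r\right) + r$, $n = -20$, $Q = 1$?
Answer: $-420$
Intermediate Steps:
$I{\left(r \right)} = r + r^{2} + \frac{6 r}{5 + r}$ ($I{\left(r \right)} = \left(r^{2} + \frac{6}{5 + r} r\right) + r = \left(r^{2} + \frac{6 r}{5 + r}\right) + r = r + r^{2} + \frac{6 r}{5 + r}$)
$n \left(15 - 8\right) I{\left(Q \right)} = - 20 \left(15 - 8\right) 1 \frac{1}{5 + 1} \left(11 + 1^{2} + 6 \cdot 1\right) = \left(-20\right) 7 \cdot 1 \cdot \frac{1}{6} \left(11 + 1 + 6\right) = - 140 \cdot 1 \cdot \frac{1}{6} \cdot 18 = \left(-140\right) 3 = -420$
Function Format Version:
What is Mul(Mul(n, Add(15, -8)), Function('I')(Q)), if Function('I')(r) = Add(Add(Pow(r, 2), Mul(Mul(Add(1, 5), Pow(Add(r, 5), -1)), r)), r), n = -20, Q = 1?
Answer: -420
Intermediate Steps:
Function('I')(r) = Add(r, Pow(r, 2), Mul(6, r, Pow(Add(5, r), -1))) (Function('I')(r) = Add(Add(Pow(r, 2), Mul(Mul(6, Pow(Add(5, r), -1)), r)), r) = Add(Add(Pow(r, 2), Mul(6, r, Pow(Add(5, r), -1))), r) = Add(r, Pow(r, 2), Mul(6, r, Pow(Add(5, r), -1))))
Mul(Mul(n, Add(15, -8)), Function('I')(Q)) = Mul(Mul(-20, Add(15, -8)), Mul(1, Pow(Add(5, 1), -1), Add(11, Pow(1, 2), Mul(6, 1)))) = Mul(Mul(-20, 7), Mul(1, Pow(6, -1), Add(11, 1, 6))) = Mul(-140, Mul(1, Rational(1, 6), 18)) = Mul(-140, 3) = -420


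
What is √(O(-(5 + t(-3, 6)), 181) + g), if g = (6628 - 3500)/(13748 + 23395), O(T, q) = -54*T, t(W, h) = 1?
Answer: 2*√12419649355/12381 ≈ 18.002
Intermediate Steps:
g = 3128/37143 ≈ 0.084215
√(O(-(5 + t(-3, 6)), 181) + g) = √(-(-54)*(5 + 1) + 3128/37143) = √(-(-54)*6 + 3128/37143) = √(-54*(-6) + 3128/37143) = √(324 + 3128/37143) = √(12037460/37143) = 2*√12419649355/12381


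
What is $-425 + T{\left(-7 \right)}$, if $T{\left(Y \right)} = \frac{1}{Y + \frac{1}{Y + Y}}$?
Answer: $- \frac{42089}{99} \approx -425.14$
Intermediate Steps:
$T{\left(Y \right)} = \frac{1}{Y + \frac{1}{2 Y}}$
$-425 + T{\left(-7 \right)} = -425 + 2 \left(-7\right) \frac{1}{1 + 2 \left(-7\right)^{2}} = -425 + 2 \left(-7\right) \frac{1}{1 + 2 \cdot 49} = -425 + 2 \left(-7\right) \frac{1}{1 + 98} = -425 + 2 \left(-7\right) \frac{1}{99} = -425 - \frac{14}{99} = - \frac{42089}{99}$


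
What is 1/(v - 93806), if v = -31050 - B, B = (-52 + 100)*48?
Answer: -1/127160 ≈ -7.8641e-6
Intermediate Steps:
B = 2304 (B = 48*48 = 2304)
v = -33354 (v = -31050 - 1*2304 = -31050 - 2304 = -33354)
1/(v - 93806) = 1/(-33354 - 93806) = 1/(-127160) = -1/127160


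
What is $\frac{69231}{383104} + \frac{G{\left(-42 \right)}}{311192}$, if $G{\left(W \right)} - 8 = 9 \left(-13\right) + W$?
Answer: $\frac{2685785581}{14902362496} \approx 0.18023$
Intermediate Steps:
$G{\left(W \right)} = -109 + W$ ($G{\left(W \right)} = 8 + \left(9 \left(-13\right) + W\right) = 8 + \left(-117 + W\right) = -109 + W$)
$\frac{69231}{383104} + \frac{G{\left(-42 \right)}}{311192} = \frac{69231}{383104} + \frac{-109 - 42}{311192} = 69231 \cdot \frac{1}{383104} - \frac{151}{311192} = \frac{69231}{383104} - \frac{151}{311192} = \frac{2685785581}{14902362496}$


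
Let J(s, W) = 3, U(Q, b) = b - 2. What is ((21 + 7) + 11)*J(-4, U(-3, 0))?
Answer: 117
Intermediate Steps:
U(Q, b) = -2 + b
((21 + 7) + 11)*J(-4, U(-3, 0)) = ((21 + 7) + 11)*3 = (28 + 11)*3 = 39*3 = 117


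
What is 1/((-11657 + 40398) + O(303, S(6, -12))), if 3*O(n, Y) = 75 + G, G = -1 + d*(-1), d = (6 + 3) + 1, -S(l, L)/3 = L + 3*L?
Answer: 3/86287 ≈ 3.4768e-5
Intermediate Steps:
S(l, L) = -12*L (S(l, L) = -3*(L + 3*L) = -12*L)
d = 10 (d = 9 + 1 = 10)
G = -11 (G = -1 + 10*(-1) = -1 - 10 = -11)
O(n, Y) = 64/3 (O(n, Y) = (75 - 11)/3 = (1/3)*64 = 64/3)
1/((-11657 + 40398) + O(303, S(6, -12))) = 1/((-11657 + 40398) + 64/3) = 1/(28741 + 64/3) = 1/(86287/3) = 3/86287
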